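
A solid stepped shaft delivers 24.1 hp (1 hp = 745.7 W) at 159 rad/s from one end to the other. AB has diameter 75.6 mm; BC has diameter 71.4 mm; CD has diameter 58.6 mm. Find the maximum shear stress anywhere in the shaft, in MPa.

2.86 MPa

ω = 159 rad/s, so T = P/ω = 24.1×745.7 / 159.0 = 113.0 N·m.
Under the same torque, τ_max = 16T/(πd³) is largest where d is smallest — segment CD (d = 58.6 mm).
τ_max = 16·113.0/(π·(0.0586)³) = 2.861×10^6 Pa.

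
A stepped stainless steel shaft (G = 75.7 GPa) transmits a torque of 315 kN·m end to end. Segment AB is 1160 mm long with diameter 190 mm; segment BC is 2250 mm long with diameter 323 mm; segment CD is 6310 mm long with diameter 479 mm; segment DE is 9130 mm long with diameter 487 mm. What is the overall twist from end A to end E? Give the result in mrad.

J_AB = π(0.190)⁴/32 = 1.28×10^-4 m⁴; J_BC = π(0.323)⁴/32 = 1.07×10^-3 m⁴; J_CD = π(0.479)⁴/32 = 5.17×10^-3 m⁴; J_DE = π(0.487)⁴/32 = 5.52×10^-3 m⁴.
θ = (T/G)·Σ L_i/J_i = (315000/75.7×10⁹)·(1.16/1.28×10^-4 + 2.25/1.07×10^-3 + 6.31/5.17×10^-3 + 9.13/5.52×10^-3) = 0.05845 rad.

58.4 mrad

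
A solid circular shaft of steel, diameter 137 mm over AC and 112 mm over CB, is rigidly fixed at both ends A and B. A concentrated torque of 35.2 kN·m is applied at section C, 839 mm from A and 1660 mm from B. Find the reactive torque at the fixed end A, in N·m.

Compatibility: T_A·a/J_AC = T_B·b/J_CB with T_A + T_B = T₀.
J_AC = 3.46×10^-5 m⁴, J_CB = 1.54×10^-5 m⁴, so T_A = T₀·(J_AC/a)/((J_AC/a)+(J_CB/b)) = 28720 N·m, T_B = 6483 N·m.

28700 N·m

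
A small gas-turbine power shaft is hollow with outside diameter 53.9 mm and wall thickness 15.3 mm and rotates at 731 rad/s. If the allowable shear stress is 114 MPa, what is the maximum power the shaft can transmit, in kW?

J = π(d_o⁴ − d_i⁴)/32 = π(0.0539⁴ − 0.0233⁴)/32 = 7.997×10^-7 m⁴.
T_max = τ_allow·J/r = 1.14×10^8 × 7.997×10^-7 / 0.0269 = 3383 N·m.
ω = 731 rad/s, so P_max = T_max·ω = 2.473×10^6 W.

2470 kW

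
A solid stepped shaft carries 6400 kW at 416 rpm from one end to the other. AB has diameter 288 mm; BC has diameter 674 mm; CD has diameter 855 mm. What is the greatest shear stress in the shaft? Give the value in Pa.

3.13e7 Pa

ω = 2π·416/60 = 43.56 rad/s, so T = P/ω = 6400×10³ / 43.56 = 146900 N·m.
Under the same torque, τ_max = 16T/(πd³) is largest where d is smallest — segment AB (d = 288 mm).
τ_max = 16·146900/(π·(0.288)³) = 3.132×10^7 Pa.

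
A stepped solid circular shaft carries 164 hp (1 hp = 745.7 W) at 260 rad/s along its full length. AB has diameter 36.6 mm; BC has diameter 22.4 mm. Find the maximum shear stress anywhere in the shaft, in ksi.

30.9 ksi

ω = 260 rad/s, so T = P/ω = 164×745.7 / 260.0 = 470.4 N·m.
Under the same torque, τ_max = 16T/(πd³) is largest where d is smallest — segment BC (d = 22.4 mm).
τ_max = 16·470.4/(π·(0.0224)³) = 2.131×10^8 Pa.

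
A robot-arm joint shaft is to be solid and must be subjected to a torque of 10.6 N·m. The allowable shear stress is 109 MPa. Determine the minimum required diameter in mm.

7.91 mm

For a solid shaft τ_max = 16T/(πd³), so d = (16T/(π τ_allow))^(1/3) = (16·10.60/(π·1.09×10^8))^(1/3) = 0.007912 m.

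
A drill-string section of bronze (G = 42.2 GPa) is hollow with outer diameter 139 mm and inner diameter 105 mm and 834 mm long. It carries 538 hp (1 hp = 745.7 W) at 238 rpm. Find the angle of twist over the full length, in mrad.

12.9 mrad

ω = 2π·238/60 = 24.92 rad/s, so T = P/ω = 538×745.7 / 24.92 = 16100 N·m.
J = π(d_o⁴ − d_i⁴)/32 = π(0.139⁴ − 0.105⁴)/32 = 2.472×10^-5 m⁴.
θ = T·L/(G·J) = 16100 × 0.834 / (42.2×10⁹ × 2.472×10^-5) = 0.01287 rad.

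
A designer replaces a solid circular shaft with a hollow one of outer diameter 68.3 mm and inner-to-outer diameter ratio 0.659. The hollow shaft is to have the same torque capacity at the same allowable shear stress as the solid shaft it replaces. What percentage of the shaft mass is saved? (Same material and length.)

35.0 %

Equal τ_max and T ⇒ the solid shaft needs d_s³ = d_o³(1−k⁴), so d_s = 68.3·(1−0.659⁴)^(1/3) = 63.70 mm.
Area ratio A_h/A_s = d_o²(1−k²)/d_s² = (1−k²)/(1−k⁴)^(2/3) = 0.6503.
Mass saving = 1 − 0.6503 = 35.0 %.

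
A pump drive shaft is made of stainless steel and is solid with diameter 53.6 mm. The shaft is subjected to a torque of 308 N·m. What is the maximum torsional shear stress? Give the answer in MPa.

10.2 MPa

J = πd⁴/32 = π(0.0536)⁴/32 = 8.103×10^-7 m⁴.
τ_max = T·r/J = 308.0 × 0.0268 / 8.103×10^-7 = 1.019×10^7 Pa.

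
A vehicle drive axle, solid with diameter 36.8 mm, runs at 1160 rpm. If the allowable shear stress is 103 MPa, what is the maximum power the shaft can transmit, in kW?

J = πd⁴/32 = π(0.0368)⁴/32 = 1.800×10^-7 m⁴.
T_max = τ_allow·J/r = 1.03×10^8 × 1.800×10^-7 / 0.0184 = 1008 N·m.
ω = 2π·1160/60 = 121.5 rad/s, so P_max = T_max·ω = 1.224×10^5 W.

122 kW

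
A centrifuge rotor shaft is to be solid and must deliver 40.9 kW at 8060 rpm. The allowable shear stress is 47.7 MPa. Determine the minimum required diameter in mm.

17.3 mm

ω = 2π·8060/60 = 844.0 rad/s, so T = P/ω = 40.9×10³ / 844.0 = 48.46 N·m.
For a solid shaft τ_max = 16T/(πd³), so d = (16T/(π τ_allow))^(1/3) = (16·48.46/(π·4.77×10^7))^(1/3) = 0.01730 m.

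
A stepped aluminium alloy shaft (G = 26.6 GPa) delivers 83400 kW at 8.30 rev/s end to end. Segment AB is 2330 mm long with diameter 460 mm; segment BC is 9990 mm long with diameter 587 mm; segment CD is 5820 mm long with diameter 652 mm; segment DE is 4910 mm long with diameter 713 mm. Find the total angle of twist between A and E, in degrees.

6.57°

ω = 2π·8.30 = 52.15 rad/s, so T = P/ω = 83400×10³ / 52.15 = 1.599e6 N·m.
J_AB = π(0.460)⁴/32 = 4.40×10^-3 m⁴; J_BC = π(0.587)⁴/32 = 0.0117 m⁴; J_CD = π(0.652)⁴/32 = 0.0177 m⁴; J_DE = π(0.713)⁴/32 = 0.0254 m⁴.
θ = (T/G)·Σ L_i/J_i = (1.599e6/26.6×10⁹)·(2.33/4.40×10^-3 + 9.99/0.0117 + 5.82/0.0177 + 4.91/0.0254) = 0.1148 rad.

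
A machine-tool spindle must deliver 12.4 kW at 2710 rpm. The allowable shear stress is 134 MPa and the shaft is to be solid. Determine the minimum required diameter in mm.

11.8 mm

ω = 2π·2710/60 = 283.8 rad/s, so T = P/ω = 12.4×10³ / 283.8 = 43.69 N·m.
For a solid shaft τ_max = 16T/(πd³), so d = (16T/(π τ_allow))^(1/3) = (16·43.69/(π·1.34×10^8))^(1/3) = 0.01184 m.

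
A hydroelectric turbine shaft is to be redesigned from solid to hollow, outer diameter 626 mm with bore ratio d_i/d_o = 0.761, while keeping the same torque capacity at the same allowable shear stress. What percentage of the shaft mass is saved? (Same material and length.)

44.7 %

Equal τ_max and T ⇒ the solid shaft needs d_s³ = d_o³(1−k⁴), so d_s = 626·(1−0.761⁴)^(1/3) = 546.3 mm.
Area ratio A_h/A_s = d_o²(1−k²)/d_s² = (1−k²)/(1−k⁴)^(2/3) = 0.5526.
Mass saving = 1 − 0.5526 = 44.7 %.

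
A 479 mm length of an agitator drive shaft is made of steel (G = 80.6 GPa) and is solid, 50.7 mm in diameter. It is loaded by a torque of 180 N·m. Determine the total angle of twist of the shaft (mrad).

1.65 mrad

J = πd⁴/32 = π(0.0507)⁴/32 = 6.487×10^-7 m⁴.
θ = T·L/(G·J) = 180.0 × 0.479 / (80.6×10⁹ × 6.487×10^-7) = 1.649×10^-3 rad.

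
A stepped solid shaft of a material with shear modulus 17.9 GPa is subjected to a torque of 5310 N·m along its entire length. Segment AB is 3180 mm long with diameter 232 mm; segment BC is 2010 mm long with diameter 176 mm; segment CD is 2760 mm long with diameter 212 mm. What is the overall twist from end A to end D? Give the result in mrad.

13.8 mrad

J_AB = π(0.232)⁴/32 = 2.84×10^-4 m⁴; J_BC = π(0.176)⁴/32 = 9.42×10^-5 m⁴; J_CD = π(0.212)⁴/32 = 1.98×10^-4 m⁴.
θ = (T/G)·Σ L_i/J_i = (5310/17.9×10⁹)·(3.18/2.84×10^-4 + 2.01/9.42×10^-5 + 2.76/1.98×10^-4) = 0.01378 rad.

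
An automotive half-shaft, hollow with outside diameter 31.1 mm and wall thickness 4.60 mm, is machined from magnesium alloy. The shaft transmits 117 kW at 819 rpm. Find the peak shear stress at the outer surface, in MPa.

306 MPa

ω = 2π·819/60 = 85.77 rad/s, so T = P/ω = 117×10³ / 85.77 = 1364 N·m.
J = π(d_o⁴ − d_i⁴)/32 = π(0.0311⁴ − 0.0219⁴)/32 = 6.926×10^-8 m⁴.
τ_max = T·r/J = 1364 × 0.0156 / 6.926×10^-8 = 3.063×10^8 Pa.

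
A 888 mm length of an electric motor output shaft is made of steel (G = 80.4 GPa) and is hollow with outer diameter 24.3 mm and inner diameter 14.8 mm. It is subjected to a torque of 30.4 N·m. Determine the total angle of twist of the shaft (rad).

0.0114 rad

J = π(d_o⁴ − d_i⁴)/32 = π(0.0243⁴ − 0.0148⁴)/32 = 2.952×10^-8 m⁴.
θ = T·L/(G·J) = 30.40 × 0.888 / (80.4×10⁹ × 2.952×10^-8) = 0.01137 rad.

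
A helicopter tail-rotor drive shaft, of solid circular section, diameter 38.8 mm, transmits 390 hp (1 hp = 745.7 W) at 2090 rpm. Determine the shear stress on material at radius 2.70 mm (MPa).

16.1 MPa

ω = 2π·2090/60 = 218.9 rad/s, so T = P/ω = 390×745.7 / 218.9 = 1329 N·m.
J = πd⁴/32 = π(0.0388)⁴/32 = 2.225×10^-7 m⁴.
Shear stress varies linearly with radius: τ = T·r/J = 1329 × 0.00270 / 2.225×10^-7 = 1.612×10^7 Pa.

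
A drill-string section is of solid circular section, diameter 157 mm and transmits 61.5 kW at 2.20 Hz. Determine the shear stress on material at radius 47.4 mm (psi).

ω = 2π·2.20 = 13.82 rad/s, so T = P/ω = 61.5×10³ / 13.82 = 4449 N·m.
J = πd⁴/32 = π(0.157)⁴/32 = 5.965×10^-5 m⁴.
Shear stress varies linearly with radius: τ = T·r/J = 4449 × 0.0474 / 5.965×10^-5 = 3.536×10^6 Pa.

513 psi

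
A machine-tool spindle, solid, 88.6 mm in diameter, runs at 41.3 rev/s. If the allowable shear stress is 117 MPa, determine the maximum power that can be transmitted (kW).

4150 kW

J = πd⁴/32 = π(0.0886)⁴/32 = 6.050×10^-6 m⁴.
T_max = τ_allow·J/r = 1.17×10^8 × 6.050×10^-6 / 0.0443 = 15980 N·m.
ω = 2π·41.3 = 259.5 rad/s, so P_max = T_max·ω = 4.146×10^6 W.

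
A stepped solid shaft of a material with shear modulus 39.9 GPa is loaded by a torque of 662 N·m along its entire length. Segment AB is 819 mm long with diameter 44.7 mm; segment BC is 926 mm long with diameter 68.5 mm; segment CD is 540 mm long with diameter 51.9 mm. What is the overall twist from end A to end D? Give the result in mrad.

54.4 mrad

J_AB = π(0.0447)⁴/32 = 3.92×10^-7 m⁴; J_BC = π(0.0685)⁴/32 = 2.16×10^-6 m⁴; J_CD = π(0.0519)⁴/32 = 7.12×10^-7 m⁴.
θ = (T/G)·Σ L_i/J_i = (662.0/39.9×10⁹)·(0.819/3.92×10^-7 + 0.926/2.16×10^-6 + 0.540/7.12×10^-7) = 0.05435 rad.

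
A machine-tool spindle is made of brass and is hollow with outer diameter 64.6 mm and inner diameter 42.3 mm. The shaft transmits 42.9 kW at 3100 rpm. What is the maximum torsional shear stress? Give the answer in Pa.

ω = 2π·3100/60 = 324.6 rad/s, so T = P/ω = 42.9×10³ / 324.6 = 132.1 N·m.
J = π(d_o⁴ − d_i⁴)/32 = π(0.0646⁴ − 0.0423⁴)/32 = 1.395×10^-6 m⁴.
τ_max = T·r/J = 132.1 × 0.0323 / 1.395×10^-6 = 3.059×10^6 Pa.

3.06e6 Pa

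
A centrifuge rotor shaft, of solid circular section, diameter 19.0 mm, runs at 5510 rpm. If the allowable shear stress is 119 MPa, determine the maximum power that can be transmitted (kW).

92.5 kW

J = πd⁴/32 = π(0.0190)⁴/32 = 1.279×10^-8 m⁴.
T_max = τ_allow·J/r = 1.19×10^8 × 1.279×10^-8 / 0.00950 = 160.3 N·m.
ω = 2π·5510/60 = 577.0 rad/s, so P_max = T_max·ω = 9.247×10^4 W.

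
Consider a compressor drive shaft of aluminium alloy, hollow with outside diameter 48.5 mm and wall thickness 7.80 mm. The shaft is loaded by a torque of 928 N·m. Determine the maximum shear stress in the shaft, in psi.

7620 psi

J = π(d_o⁴ − d_i⁴)/32 = π(0.0485⁴ − 0.0329⁴)/32 = 4.282×10^-7 m⁴.
τ_max = T·r/J = 928.0 × 0.0243 / 4.282×10^-7 = 5.256×10^7 Pa.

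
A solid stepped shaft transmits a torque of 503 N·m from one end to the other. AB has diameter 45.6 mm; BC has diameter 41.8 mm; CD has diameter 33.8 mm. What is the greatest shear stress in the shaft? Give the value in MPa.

66.3 MPa

Under the same torque, τ_max = 16T/(πd³) is largest where d is smallest — segment CD (d = 33.8 mm).
τ_max = 16·503.0/(π·(0.0338)³) = 6.634×10^7 Pa.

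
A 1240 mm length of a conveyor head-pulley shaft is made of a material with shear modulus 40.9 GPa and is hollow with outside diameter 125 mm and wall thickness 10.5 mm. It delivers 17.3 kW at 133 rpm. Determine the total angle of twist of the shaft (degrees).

0.173°

ω = 2π·133/60 = 13.93 rad/s, so T = P/ω = 17.3×10³ / 13.93 = 1242 N·m.
J = π(d_o⁴ − d_i⁴)/32 = π(0.125⁴ − 0.104⁴)/32 = 1.248×10^-5 m⁴.
θ = T·L/(G·J) = 1242 × 1.24 / (40.9×10⁹ × 1.248×10^-5) = 3.017×10^-3 rad.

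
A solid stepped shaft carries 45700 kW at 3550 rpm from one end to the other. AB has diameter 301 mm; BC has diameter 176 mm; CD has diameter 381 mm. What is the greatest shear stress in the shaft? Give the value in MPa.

ω = 2π·3550/60 = 371.8 rad/s, so T = P/ω = 45700×10³ / 371.8 = 122900 N·m.
Under the same torque, τ_max = 16T/(πd³) is largest where d is smallest — segment BC (d = 176 mm).
τ_max = 16·122900/(π·(0.176)³) = 1.148×10^8 Pa.

115 MPa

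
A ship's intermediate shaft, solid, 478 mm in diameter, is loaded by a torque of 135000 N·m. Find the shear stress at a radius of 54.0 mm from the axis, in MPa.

J = πd⁴/32 = π(0.478)⁴/32 = 5.125×10^-3 m⁴.
Shear stress varies linearly with radius: τ = T·r/J = 135000 × 0.0540 / 5.125×10^-3 = 1.422×10^6 Pa.

1.42 MPa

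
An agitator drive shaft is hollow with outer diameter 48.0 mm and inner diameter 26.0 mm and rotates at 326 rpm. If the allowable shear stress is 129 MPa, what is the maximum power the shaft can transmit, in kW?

J = π(d_o⁴ − d_i⁴)/32 = π(0.0480⁴ − 0.0260⁴)/32 = 4.763×10^-7 m⁴.
T_max = τ_allow·J/r = 1.29×10^8 × 4.763×10^-7 / 0.0240 = 2560 N·m.
ω = 2π·326/60 = 34.14 rad/s, so P_max = T_max·ω = 8.740×10^4 W.

87.4 kW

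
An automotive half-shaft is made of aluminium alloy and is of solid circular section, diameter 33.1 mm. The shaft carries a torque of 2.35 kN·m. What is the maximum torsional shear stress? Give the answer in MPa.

J = πd⁴/32 = π(0.0331)⁴/32 = 1.178×10^-7 m⁴.
τ_max = T·r/J = 2350 × 0.0166 / 1.178×10^-7 = 3.300×10^8 Pa.

330 MPa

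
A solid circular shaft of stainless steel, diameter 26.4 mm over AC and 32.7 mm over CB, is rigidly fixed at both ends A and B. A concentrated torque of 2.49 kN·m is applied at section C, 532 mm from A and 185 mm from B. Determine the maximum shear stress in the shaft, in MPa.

316 MPa

Compatibility: T_A·a/J_AC = T_B·b/J_CB with T_A + T_B = T₀.
J_AC = 4.77×10^-8 m⁴, J_CB = 1.12×10^-7 m⁴, so T_A = T₀·(J_AC/a)/((J_AC/a)+(J_CB/b)) = 320.5 N·m, T_B = 2169 N·m.
τ in each portion: τ_AC = 8.87×10^7 Pa, τ_CB = 3.16×10^8 Pa; maximum is in CB.
τ_max = T_CB·r/J = 2169·0.0163/1.12×10^-7 = 3.160×10^8 Pa.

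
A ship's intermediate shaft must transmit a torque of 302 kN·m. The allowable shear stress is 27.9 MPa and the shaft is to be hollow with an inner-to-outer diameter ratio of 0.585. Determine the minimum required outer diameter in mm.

397 mm

For a hollow shaft with d_i/d_o = 0.585: τ_max = 16T/(π d_o³ (1−k⁴)), so d_o = [16T/(π τ_allow (1−k⁴))]^(1/3) = [16·302000/(π·2.79×10^7·0.8829)]^(1/3) = 0.3967 m.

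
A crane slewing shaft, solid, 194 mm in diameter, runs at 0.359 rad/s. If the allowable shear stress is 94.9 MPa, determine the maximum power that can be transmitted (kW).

J = πd⁴/32 = π(0.194)⁴/32 = 1.391×10^-4 m⁴.
T_max = τ_allow·J/r = 9.49×10^7 × 1.391×10^-4 / 0.0970 = 136100 N·m.
ω = 0.359 rad/s, so P_max = T_max·ω = 4.884×10^4 W.

48.8 kW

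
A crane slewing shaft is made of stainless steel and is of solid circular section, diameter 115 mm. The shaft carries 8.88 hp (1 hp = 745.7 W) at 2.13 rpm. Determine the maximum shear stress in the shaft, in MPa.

ω = 2π·2.13/60 = 0.2231 rad/s, so T = P/ω = 8.88×745.7 / 0.2231 = 29690 N·m.
J = πd⁴/32 = π(0.115)⁴/32 = 1.717×10^-5 m⁴.
τ_max = T·r/J = 29690 × 0.0575 / 1.717×10^-5 = 9.941×10^7 Pa.

99.4 MPa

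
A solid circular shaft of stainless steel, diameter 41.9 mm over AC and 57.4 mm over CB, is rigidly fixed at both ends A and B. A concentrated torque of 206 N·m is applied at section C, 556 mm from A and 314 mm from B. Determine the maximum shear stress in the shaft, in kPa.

4780 kPa

Compatibility: T_A·a/J_AC = T_B·b/J_CB with T_A + T_B = T₀.
J_AC = 3.03×10^-7 m⁴, J_CB = 1.07×10^-6 m⁴, so T_A = T₀·(J_AC/a)/((J_AC/a)+(J_CB/b)) = 28.47 N·m, T_B = 177.5 N·m.
τ in each portion: τ_AC = 1.97×10^6 Pa, τ_CB = 4.78×10^6 Pa; maximum is in CB.
τ_max = T_CB·r/J = 177.5·0.0287/1.07×10^-6 = 4.781×10^6 Pa.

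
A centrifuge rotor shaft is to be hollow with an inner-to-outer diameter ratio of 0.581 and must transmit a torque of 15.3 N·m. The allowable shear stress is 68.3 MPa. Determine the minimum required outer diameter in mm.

10.9 mm

For a hollow shaft with d_i/d_o = 0.581: τ_max = 16T/(π d_o³ (1−k⁴)), so d_o = [16T/(π τ_allow (1−k⁴))]^(1/3) = [16·15.30/(π·6.83×10^7·0.8861)]^(1/3) = 0.01088 m.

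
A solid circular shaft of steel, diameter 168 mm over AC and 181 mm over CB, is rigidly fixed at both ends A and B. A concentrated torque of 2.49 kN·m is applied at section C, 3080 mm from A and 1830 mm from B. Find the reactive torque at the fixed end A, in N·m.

Compatibility: T_A·a/J_AC = T_B·b/J_CB with T_A + T_B = T₀.
J_AC = 7.82×10^-5 m⁴, J_CB = 1.05×10^-4 m⁴, so T_A = T₀·(J_AC/a)/((J_AC/a)+(J_CB/b)) = 762.0 N·m, T_B = 1728 N·m.

762 N·m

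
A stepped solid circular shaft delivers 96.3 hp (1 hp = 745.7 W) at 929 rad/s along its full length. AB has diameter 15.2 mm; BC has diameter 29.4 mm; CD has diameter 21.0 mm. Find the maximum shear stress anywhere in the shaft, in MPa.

112 MPa

ω = 929 rad/s, so T = P/ω = 96.3×745.7 / 929.0 = 77.30 N·m.
Under the same torque, τ_max = 16T/(πd³) is largest where d is smallest — segment AB (d = 15.2 mm).
τ_max = 16·77.30/(π·(0.0152)³) = 1.121×10^8 Pa.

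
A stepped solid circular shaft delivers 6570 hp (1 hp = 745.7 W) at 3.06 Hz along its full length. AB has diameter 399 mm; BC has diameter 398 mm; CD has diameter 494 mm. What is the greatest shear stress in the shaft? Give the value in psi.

ω = 2π·3.06 = 19.23 rad/s, so T = P/ω = 6570×745.7 / 19.23 = 254800 N·m.
Under the same torque, τ_max = 16T/(πd³) is largest where d is smallest — segment BC (d = 398 mm).
τ_max = 16·254800/(π·(0.398)³) = 2.058×10^7 Pa.

2990 psi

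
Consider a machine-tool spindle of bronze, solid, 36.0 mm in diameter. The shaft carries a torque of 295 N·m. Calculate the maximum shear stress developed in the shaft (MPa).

32.2 MPa

J = πd⁴/32 = π(0.0360)⁴/32 = 1.649×10^-7 m⁴.
τ_max = T·r/J = 295.0 × 0.0180 / 1.649×10^-7 = 3.220×10^7 Pa.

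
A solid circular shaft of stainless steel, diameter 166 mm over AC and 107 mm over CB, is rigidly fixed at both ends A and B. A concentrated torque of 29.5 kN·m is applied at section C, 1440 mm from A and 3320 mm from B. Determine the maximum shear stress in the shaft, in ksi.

Compatibility: T_A·a/J_AC = T_B·b/J_CB with T_A + T_B = T₀.
J_AC = 7.45×10^-5 m⁴, J_CB = 1.29×10^-5 m⁴, so T_A = T₀·(J_AC/a)/((J_AC/a)+(J_CB/b)) = 27450 N·m, T_B = 2055 N·m.
τ in each portion: τ_AC = 3.06×10^7 Pa, τ_CB = 8.54×10^6 Pa; maximum is in AC.
τ_max = T_AC·r/J = 27450·0.0830/7.45×10^-5 = 3.056×10^7 Pa.

4.43 ksi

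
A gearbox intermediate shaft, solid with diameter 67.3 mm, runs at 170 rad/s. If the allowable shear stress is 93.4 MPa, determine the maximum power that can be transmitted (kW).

J = πd⁴/32 = π(0.0673)⁴/32 = 2.014×10^-6 m⁴.
T_max = τ_allow·J/r = 9.34×10^7 × 2.014×10^-6 / 0.0336 = 5590 N·m.
ω = 170 rad/s, so P_max = T_max·ω = 9.503×10^5 W.

950 kW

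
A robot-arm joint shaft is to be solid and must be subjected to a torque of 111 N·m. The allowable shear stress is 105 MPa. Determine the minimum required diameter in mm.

17.5 mm

For a solid shaft τ_max = 16T/(πd³), so d = (16T/(π τ_allow))^(1/3) = (16·111.0/(π·1.05×10^8))^(1/3) = 0.01753 m.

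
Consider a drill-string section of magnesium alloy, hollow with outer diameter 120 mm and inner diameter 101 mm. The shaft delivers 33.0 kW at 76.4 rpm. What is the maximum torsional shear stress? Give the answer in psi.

3540 psi

ω = 2π·76.4/60 = 8.001 rad/s, so T = P/ω = 33.0×10³ / 8.001 = 4125 N·m.
J = π(d_o⁴ − d_i⁴)/32 = π(0.120⁴ − 0.101⁴)/32 = 1.014×10^-5 m⁴.
τ_max = T·r/J = 4125 × 0.0600 / 1.014×10^-5 = 2.440×10^7 Pa.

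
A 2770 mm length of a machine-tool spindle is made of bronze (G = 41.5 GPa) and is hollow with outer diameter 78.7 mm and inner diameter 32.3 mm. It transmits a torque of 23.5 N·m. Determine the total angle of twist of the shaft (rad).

J = π(d_o⁴ − d_i⁴)/32 = π(0.0787⁴ − 0.0323⁴)/32 = 3.659×10^-6 m⁴.
θ = T·L/(G·J) = 23.50 × 2.77 / (41.5×10⁹ × 3.659×10^-6) = 4.286×10^-4 rad.

4.29e-4 rad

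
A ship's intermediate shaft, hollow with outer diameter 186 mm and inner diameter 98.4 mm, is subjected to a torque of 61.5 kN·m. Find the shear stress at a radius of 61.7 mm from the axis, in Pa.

J = π(d_o⁴ − d_i⁴)/32 = π(0.186⁴ − 0.0984⁴)/32 = 1.083×10^-4 m⁴.
Shear stress varies linearly with radius: τ = T·r/J = 61500 × 0.0617 / 1.083×10^-4 = 3.504×10^7 Pa.

3.50e7 Pa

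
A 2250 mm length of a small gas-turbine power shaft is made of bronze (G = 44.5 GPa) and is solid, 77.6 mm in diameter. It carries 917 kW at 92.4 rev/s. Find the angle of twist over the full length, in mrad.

22.4 mrad

ω = 2π·92.4 = 580.6 rad/s, so T = P/ω = 917×10³ / 580.6 = 1579 N·m.
J = πd⁴/32 = π(0.0776)⁴/32 = 3.560×10^-6 m⁴.
θ = T·L/(G·J) = 1579 × 2.25 / (44.5×10⁹ × 3.560×10^-6) = 0.02243 rad.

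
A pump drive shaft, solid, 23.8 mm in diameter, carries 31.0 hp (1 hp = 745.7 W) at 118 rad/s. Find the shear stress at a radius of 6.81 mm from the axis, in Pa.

ω = 118 rad/s, so T = P/ω = 31.0×745.7 / 118.0 = 195.9 N·m.
J = πd⁴/32 = π(0.0238)⁴/32 = 3.150×10^-8 m⁴.
Shear stress varies linearly with radius: τ = T·r/J = 195.9 × 0.00681 / 3.150×10^-8 = 4.235×10^7 Pa.

4.24e7 Pa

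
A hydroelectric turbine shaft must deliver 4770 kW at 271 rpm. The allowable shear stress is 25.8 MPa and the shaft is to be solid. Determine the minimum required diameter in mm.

ω = 2π·271/60 = 28.38 rad/s, so T = P/ω = 4770×10³ / 28.38 = 168100 N·m.
For a solid shaft τ_max = 16T/(πd³), so d = (16T/(π τ_allow))^(1/3) = (16·168100/(π·2.58×10^7))^(1/3) = 0.3213 m.

321 mm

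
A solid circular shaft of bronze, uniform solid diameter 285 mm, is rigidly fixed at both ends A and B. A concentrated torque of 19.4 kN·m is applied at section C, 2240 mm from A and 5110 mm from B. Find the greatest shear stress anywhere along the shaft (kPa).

With uniform GJ and both ends fixed, compatibility θ_AC = θ_CB gives T_A·a = T_B·b, together with T_A + T_B = T₀.
T_A = T₀·b/(a+b) = 19400·5110/7350 = 13490 N·m; T_B = 5912 N·m.
τ in each portion: τ_AC = 2.97×10^6 Pa, τ_CB = 1.30×10^6 Pa; maximum is in AC.
τ_max = T_AC·r/J = 13490·0.142/6.48×10^-4 = 2.967×10^6 Pa.

2970 kPa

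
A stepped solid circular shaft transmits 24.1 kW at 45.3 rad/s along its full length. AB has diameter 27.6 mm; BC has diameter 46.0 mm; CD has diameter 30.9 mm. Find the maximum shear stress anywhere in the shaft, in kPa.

ω = 45.3 rad/s, so T = P/ω = 24.1×10³ / 45.30 = 532.0 N·m.
Under the same torque, τ_max = 16T/(πd³) is largest where d is smallest — segment AB (d = 27.6 mm).
τ_max = 16·532.0/(π·(0.0276)³) = 1.289×10^8 Pa.

129000 kPa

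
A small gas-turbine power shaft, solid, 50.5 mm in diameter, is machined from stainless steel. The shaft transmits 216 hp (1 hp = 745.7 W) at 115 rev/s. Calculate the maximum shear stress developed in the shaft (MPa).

ω = 2π·115 = 722.6 rad/s, so T = P/ω = 216×745.7 / 722.6 = 222.9 N·m.
J = πd⁴/32 = π(0.0505)⁴/32 = 6.385×10^-7 m⁴.
τ_max = T·r/J = 222.9 × 0.0253 / 6.385×10^-7 = 8.815×10^6 Pa.

8.82 MPa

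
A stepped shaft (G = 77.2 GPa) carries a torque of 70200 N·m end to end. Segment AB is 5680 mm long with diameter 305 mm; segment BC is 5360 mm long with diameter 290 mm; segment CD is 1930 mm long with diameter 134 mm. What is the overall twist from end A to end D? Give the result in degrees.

J_AB = π(0.305)⁴/32 = 8.50×10^-4 m⁴; J_BC = π(0.290)⁴/32 = 6.94×10^-4 m⁴; J_CD = π(0.134)⁴/32 = 3.17×10^-5 m⁴.
θ = (T/G)·Σ L_i/J_i = (70200/77.2×10⁹)·(5.68/8.50×10^-4 + 5.36/6.94×10^-4 + 1.93/3.17×10^-5) = 0.06854 rad.

3.93°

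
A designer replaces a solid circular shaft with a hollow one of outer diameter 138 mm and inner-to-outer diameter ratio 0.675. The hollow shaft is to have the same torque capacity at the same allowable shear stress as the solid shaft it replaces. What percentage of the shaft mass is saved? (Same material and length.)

36.4 %

Equal τ_max and T ⇒ the solid shaft needs d_s³ = d_o³(1−k⁴), so d_s = 138·(1−0.675⁴)^(1/3) = 127.7 mm.
Area ratio A_h/A_s = d_o²(1−k²)/d_s² = (1−k²)/(1−k⁴)^(2/3) = 0.6357.
Mass saving = 1 − 0.6357 = 36.4 %.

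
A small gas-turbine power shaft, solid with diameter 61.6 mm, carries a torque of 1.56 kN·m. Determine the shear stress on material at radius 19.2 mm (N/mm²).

J = πd⁴/32 = π(0.0616)⁴/32 = 1.414×10^-6 m⁴.
Shear stress varies linearly with radius: τ = T·r/J = 1560 × 0.0192 / 1.414×10^-6 = 2.119×10^7 Pa.

21.2 N/mm²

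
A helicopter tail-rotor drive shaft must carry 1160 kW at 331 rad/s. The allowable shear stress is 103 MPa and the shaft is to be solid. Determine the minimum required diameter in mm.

ω = 331 rad/s, so T = P/ω = 1160×10³ / 331.0 = 3505 N·m.
For a solid shaft τ_max = 16T/(πd³), so d = (16T/(π τ_allow))^(1/3) = (16·3505/(π·1.03×10^8))^(1/3) = 0.05575 m.

55.8 mm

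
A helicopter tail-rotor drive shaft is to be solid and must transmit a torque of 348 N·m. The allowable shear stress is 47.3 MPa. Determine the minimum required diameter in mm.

33.5 mm

For a solid shaft τ_max = 16T/(πd³), so d = (16T/(π τ_allow))^(1/3) = (16·348.0/(π·4.73×10^7))^(1/3) = 0.03346 m.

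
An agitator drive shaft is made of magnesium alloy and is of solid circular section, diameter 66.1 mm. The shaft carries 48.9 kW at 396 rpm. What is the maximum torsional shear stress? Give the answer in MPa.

20.8 MPa

ω = 2π·396/60 = 41.47 rad/s, so T = P/ω = 48.9×10³ / 41.47 = 1179 N·m.
J = πd⁴/32 = π(0.0661)⁴/32 = 1.874×10^-6 m⁴.
τ_max = T·r/J = 1179 × 0.0330 / 1.874×10^-6 = 2.079×10^7 Pa.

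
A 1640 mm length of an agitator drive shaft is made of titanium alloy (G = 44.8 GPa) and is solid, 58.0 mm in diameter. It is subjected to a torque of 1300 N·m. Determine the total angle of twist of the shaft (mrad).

42.8 mrad

J = πd⁴/32 = π(0.0580)⁴/32 = 1.111×10^-6 m⁴.
θ = T·L/(G·J) = 1300 × 1.64 / (44.8×10⁹ × 1.111×10^-6) = 0.04283 rad.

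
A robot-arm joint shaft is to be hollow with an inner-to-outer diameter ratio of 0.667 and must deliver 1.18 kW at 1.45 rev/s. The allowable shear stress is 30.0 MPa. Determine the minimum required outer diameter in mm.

ω = 2π·1.45 = 9.111 rad/s, so T = P/ω = 1.18×10³ / 9.111 = 129.5 N·m.
For a hollow shaft with d_i/d_o = 0.667: τ_max = 16T/(π d_o³ (1−k⁴)), so d_o = [16T/(π τ_allow (1−k⁴))]^(1/3) = [16·129.5/(π·3.00×10^7·0.8021)]^(1/3) = 0.03015 m.

30.2 mm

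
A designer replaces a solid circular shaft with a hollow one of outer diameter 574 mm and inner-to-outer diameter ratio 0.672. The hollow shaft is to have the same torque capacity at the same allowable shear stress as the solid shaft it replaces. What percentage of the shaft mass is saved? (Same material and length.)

36.2 %

Equal τ_max and T ⇒ the solid shaft needs d_s³ = d_o³(1−k⁴), so d_s = 574·(1−0.672⁴)^(1/3) = 532.0 mm.
Area ratio A_h/A_s = d_o²(1−k²)/d_s² = (1−k²)/(1−k⁴)^(2/3) = 0.6385.
Mass saving = 1 − 0.6385 = 36.2 %.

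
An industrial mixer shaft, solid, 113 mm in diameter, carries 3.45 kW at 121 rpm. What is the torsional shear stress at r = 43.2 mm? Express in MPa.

0.735 MPa

ω = 2π·121/60 = 12.67 rad/s, so T = P/ω = 3.45×10³ / 12.67 = 272.3 N·m.
J = πd⁴/32 = π(0.113)⁴/32 = 1.601×10^-5 m⁴.
Shear stress varies linearly with radius: τ = T·r/J = 272.3 × 0.0432 / 1.601×10^-5 = 7.348×10^5 Pa.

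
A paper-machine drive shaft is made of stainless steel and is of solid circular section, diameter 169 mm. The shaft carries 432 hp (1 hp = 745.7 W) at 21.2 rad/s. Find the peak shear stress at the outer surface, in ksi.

ω = 21.2 rad/s, so T = P/ω = 432×745.7 / 21.20 = 15200 N·m.
J = πd⁴/32 = π(0.169)⁴/32 = 8.008×10^-5 m⁴.
τ_max = T·r/J = 15200 × 0.0845 / 8.008×10^-5 = 1.603×10^7 Pa.

2.33 ksi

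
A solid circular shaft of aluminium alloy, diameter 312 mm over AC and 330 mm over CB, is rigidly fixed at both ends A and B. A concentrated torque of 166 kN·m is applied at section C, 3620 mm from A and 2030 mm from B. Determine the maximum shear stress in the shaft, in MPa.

Compatibility: T_A·a/J_AC = T_B·b/J_CB with T_A + T_B = T₀.
J_AC = 9.30×10^-4 m⁴, J_CB = 1.16×10^-3 m⁴, so T_A = T₀·(J_AC/a)/((J_AC/a)+(J_CB/b)) = 51370 N·m, T_B = 114600 N·m.
τ in each portion: τ_AC = 8.61×10^6 Pa, τ_CB = 1.62×10^7 Pa; maximum is in CB.
τ_max = T_CB·r/J = 114600·0.165/1.16×10^-3 = 1.625×10^7 Pa.

16.2 MPa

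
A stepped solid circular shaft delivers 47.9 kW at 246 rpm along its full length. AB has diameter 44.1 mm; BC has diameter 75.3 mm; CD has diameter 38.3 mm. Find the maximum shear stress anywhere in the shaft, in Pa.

1.69e8 Pa

ω = 2π·246/60 = 25.76 rad/s, so T = P/ω = 47.9×10³ / 25.76 = 1859 N·m.
Under the same torque, τ_max = 16T/(πd³) is largest where d is smallest — segment CD (d = 38.3 mm).
τ_max = 16·1859/(π·(0.0383)³) = 1.686×10^8 Pa.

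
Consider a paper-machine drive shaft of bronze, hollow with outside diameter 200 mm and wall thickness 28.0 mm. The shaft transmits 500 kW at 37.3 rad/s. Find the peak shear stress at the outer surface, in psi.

ω = 37.3 rad/s, so T = P/ω = 500×10³ / 37.30 = 13400 N·m.
J = π(d_o⁴ − d_i⁴)/32 = π(0.200⁴ − 0.144⁴)/32 = 1.149×10^-4 m⁴.
τ_max = T·r/J = 13400 × 0.100 / 1.149×10^-4 = 1.167×10^7 Pa.

1690 psi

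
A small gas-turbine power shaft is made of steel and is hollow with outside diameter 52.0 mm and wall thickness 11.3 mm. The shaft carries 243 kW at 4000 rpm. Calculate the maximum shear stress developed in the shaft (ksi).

ω = 2π·4000/60 = 418.9 rad/s, so T = P/ω = 243×10³ / 418.9 = 580.1 N·m.
J = π(d_o⁴ − d_i⁴)/32 = π(0.0520⁴ − 0.0294⁴)/32 = 6.445×10^-7 m⁴.
τ_max = T·r/J = 580.1 × 0.0260 / 6.445×10^-7 = 2.340×10^7 Pa.

3.39 ksi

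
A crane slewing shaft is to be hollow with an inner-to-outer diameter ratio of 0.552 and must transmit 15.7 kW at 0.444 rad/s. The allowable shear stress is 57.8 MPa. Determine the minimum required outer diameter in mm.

ω = 0.444 rad/s, so T = P/ω = 15.7×10³ / 0.4440 = 35360 N·m.
For a hollow shaft with d_i/d_o = 0.552: τ_max = 16T/(π d_o³ (1−k⁴)), so d_o = [16T/(π τ_allow (1−k⁴))]^(1/3) = [16·35360/(π·5.78×10^7·0.9072)]^(1/3) = 0.1509 m.

151 mm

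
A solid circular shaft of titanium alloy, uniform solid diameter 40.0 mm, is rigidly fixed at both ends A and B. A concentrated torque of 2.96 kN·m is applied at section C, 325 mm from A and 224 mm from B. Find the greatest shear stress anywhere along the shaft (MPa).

With uniform GJ and both ends fixed, compatibility θ_AC = θ_CB gives T_A·a = T_B·b, together with T_A + T_B = T₀.
T_A = T₀·b/(a+b) = 2960·224/549.0 = 1208 N·m; T_B = 1752 N·m.
τ in each portion: τ_AC = 9.61×10^7 Pa, τ_CB = 1.39×10^8 Pa; maximum is in CB.
τ_max = T_CB·r/J = 1752·0.0200/2.51×10^-7 = 1.394×10^8 Pa.

139 MPa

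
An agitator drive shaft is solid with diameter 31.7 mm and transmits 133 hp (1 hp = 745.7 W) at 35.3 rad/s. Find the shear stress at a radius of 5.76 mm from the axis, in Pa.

1.63e8 Pa

ω = 35.3 rad/s, so T = P/ω = 133×745.7 / 35.30 = 2810 N·m.
J = πd⁴/32 = π(0.0317)⁴/32 = 9.914×10^-8 m⁴.
Shear stress varies linearly with radius: τ = T·r/J = 2810 × 0.00576 / 9.914×10^-8 = 1.632×10^8 Pa.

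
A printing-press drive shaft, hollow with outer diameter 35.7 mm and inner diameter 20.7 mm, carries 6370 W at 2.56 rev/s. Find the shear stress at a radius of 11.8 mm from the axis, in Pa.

3.30e7 Pa

ω = 2π·2.56 = 16.08 rad/s, so T = P/ω = 6370 / 16.08 = 396.0 N·m.
J = π(d_o⁴ − d_i⁴)/32 = π(0.0357⁴ − 0.0207⁴)/32 = 1.414×10^-7 m⁴.
Shear stress varies linearly with radius: τ = T·r/J = 396.0 × 0.0118 / 1.414×10^-7 = 3.304×10^7 Pa.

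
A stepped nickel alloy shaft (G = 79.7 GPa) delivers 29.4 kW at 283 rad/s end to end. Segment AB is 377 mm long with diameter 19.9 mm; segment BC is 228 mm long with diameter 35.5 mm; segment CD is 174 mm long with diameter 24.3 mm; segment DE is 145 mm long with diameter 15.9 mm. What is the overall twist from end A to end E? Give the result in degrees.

4.04°

ω = 283 rad/s, so T = P/ω = 29.4×10³ / 283.0 = 103.9 N·m.
J_AB = π(0.0199)⁴/32 = 1.54×10^-8 m⁴; J_BC = π(0.0355)⁴/32 = 1.56×10^-7 m⁴; J_CD = π(0.0243)⁴/32 = 3.42×10^-8 m⁴; J_DE = π(0.0159)⁴/32 = 6.27×10^-9 m⁴.
θ = (T/G)·Σ L_i/J_i = (103.9/79.7×10⁹)·(0.377/1.54×10^-8 + 0.228/1.56×10^-7 + 0.174/3.42×10^-8 + 0.145/6.27×10^-9) = 0.07057 rad.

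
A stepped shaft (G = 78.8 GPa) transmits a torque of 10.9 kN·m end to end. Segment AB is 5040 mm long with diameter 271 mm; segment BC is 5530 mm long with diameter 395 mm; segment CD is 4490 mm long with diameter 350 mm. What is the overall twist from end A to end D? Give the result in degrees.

J_AB = π(0.271)⁴/32 = 5.30×10^-4 m⁴; J_BC = π(0.395)⁴/32 = 2.39×10^-3 m⁴; J_CD = π(0.350)⁴/32 = 1.47×10^-3 m⁴.
θ = (T/G)·Σ L_i/J_i = (10900/78.8×10⁹)·(5.04/5.30×10^-4 + 5.53/2.39×10^-3 + 4.49/1.47×10^-3) = 2.058×10^-3 rad.

0.118°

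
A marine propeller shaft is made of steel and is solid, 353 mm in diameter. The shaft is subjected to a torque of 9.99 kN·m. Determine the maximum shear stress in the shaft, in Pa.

1.16e6 Pa

J = πd⁴/32 = π(0.353)⁴/32 = 1.524×10^-3 m⁴.
τ_max = T·r/J = 9990 × 0.176 / 1.524×10^-3 = 1.157×10^6 Pa.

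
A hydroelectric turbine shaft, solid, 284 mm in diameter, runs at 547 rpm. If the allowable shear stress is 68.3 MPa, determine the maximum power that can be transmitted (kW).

17600 kW

J = πd⁴/32 = π(0.284)⁴/32 = 6.387×10^-4 m⁴.
T_max = τ_allow·J/r = 6.83×10^7 × 6.387×10^-4 / 0.142 = 307200 N·m.
ω = 2π·547/60 = 57.28 rad/s, so P_max = T_max·ω = 1.760×10^7 W.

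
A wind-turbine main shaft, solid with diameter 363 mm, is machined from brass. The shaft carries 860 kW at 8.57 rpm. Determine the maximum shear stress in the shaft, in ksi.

ω = 2π·8.57/60 = 0.8974 rad/s, so T = P/ω = 860×10³ / 0.8974 = 958300 N·m.
J = πd⁴/32 = π(0.363)⁴/32 = 1.705×10^-3 m⁴.
τ_max = T·r/J = 958300 × 0.181 / 1.705×10^-3 = 1.020×10^8 Pa.

14.8 ksi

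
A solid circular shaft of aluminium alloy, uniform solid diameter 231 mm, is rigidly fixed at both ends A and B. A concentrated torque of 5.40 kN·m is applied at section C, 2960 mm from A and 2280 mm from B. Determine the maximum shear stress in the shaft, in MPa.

1.26 MPa

With uniform GJ and both ends fixed, compatibility θ_AC = θ_CB gives T_A·a = T_B·b, together with T_A + T_B = T₀.
T_A = T₀·b/(a+b) = 5400·2280/5240 = 2350 N·m; T_B = 3050 N·m.
τ in each portion: τ_AC = 9.71×10^5 Pa, τ_CB = 1.26×10^6 Pa; maximum is in CB.
τ_max = T_CB·r/J = 3050·0.116/2.80×10^-4 = 1.260×10^6 Pa.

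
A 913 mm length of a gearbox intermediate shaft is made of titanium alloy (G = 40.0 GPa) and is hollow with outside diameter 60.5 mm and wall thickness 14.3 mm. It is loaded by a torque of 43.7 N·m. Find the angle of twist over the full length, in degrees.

0.0471°

J = π(d_o⁴ − d_i⁴)/32 = π(0.0605⁴ − 0.0319⁴)/32 = 1.214×10^-6 m⁴.
θ = T·L/(G·J) = 43.70 × 0.913 / (40.0×10⁹ × 1.214×10^-6) = 8.219×10^-4 rad.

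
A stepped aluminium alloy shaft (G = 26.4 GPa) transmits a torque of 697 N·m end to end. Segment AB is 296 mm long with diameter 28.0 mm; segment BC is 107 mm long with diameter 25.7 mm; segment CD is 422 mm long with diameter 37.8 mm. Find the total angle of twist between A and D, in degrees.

J_AB = π(0.0280)⁴/32 = 6.03×10^-8 m⁴; J_BC = π(0.0257)⁴/32 = 4.28×10^-8 m⁴; J_CD = π(0.0378)⁴/32 = 2.00×10^-7 m⁴.
θ = (T/G)·Σ L_i/J_i = (697.0/26.4×10⁹)·(0.296/6.03×10^-8 + 0.107/4.28×10^-8 + 0.422/2.00×10^-7) = 0.2511 rad.

14.4°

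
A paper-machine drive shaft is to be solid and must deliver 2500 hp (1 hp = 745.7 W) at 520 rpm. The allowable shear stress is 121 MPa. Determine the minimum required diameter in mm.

ω = 2π·520/60 = 54.45 rad/s, so T = P/ω = 2500×745.7 / 54.45 = 34240 N·m.
For a solid shaft τ_max = 16T/(πd³), so d = (16T/(π τ_allow))^(1/3) = (16·34240/(π·1.21×10^8))^(1/3) = 0.1129 m.

113 mm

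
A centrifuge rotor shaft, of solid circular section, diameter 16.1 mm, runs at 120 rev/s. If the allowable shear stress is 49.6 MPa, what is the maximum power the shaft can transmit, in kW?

J = πd⁴/32 = π(0.0161)⁴/32 = 6.596×10^-9 m⁴.
T_max = τ_allow·J/r = 4.96×10^7 × 6.596×10^-9 / 0.00805 = 40.64 N·m.
ω = 2π·120 = 754.0 rad/s, so P_max = T_max·ω = 3.064×10^4 W.

30.6 kW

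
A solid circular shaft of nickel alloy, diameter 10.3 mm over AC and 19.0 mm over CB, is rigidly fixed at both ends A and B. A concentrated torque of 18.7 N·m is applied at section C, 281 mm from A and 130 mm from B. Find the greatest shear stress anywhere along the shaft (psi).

1940 psi

Compatibility: T_A·a/J_AC = T_B·b/J_CB with T_A + T_B = T₀.
J_AC = 1.10×10^-9 m⁴, J_CB = 1.28×10^-8 m⁴, so T_A = T₀·(J_AC/a)/((J_AC/a)+(J_CB/b)) = 0.7185 N·m, T_B = 17.98 N·m.
τ in each portion: τ_AC = 3.35×10^6 Pa, τ_CB = 1.34×10^7 Pa; maximum is in CB.
τ_max = T_CB·r/J = 17.98·0.00950/1.28×10^-8 = 1.335×10^7 Pa.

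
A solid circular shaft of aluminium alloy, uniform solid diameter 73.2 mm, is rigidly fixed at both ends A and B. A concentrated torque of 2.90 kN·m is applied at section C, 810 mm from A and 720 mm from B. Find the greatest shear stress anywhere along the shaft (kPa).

With uniform GJ and both ends fixed, compatibility θ_AC = θ_CB gives T_A·a = T_B·b, together with T_A + T_B = T₀.
T_A = T₀·b/(a+b) = 2900·720/1530 = 1365 N·m; T_B = 1535 N·m.
τ in each portion: τ_AC = 1.77×10^7 Pa, τ_CB = 1.99×10^7 Pa; maximum is in CB.
τ_max = T_CB·r/J = 1535·0.0366/2.82×10^-6 = 1.994×10^7 Pa.

19900 kPa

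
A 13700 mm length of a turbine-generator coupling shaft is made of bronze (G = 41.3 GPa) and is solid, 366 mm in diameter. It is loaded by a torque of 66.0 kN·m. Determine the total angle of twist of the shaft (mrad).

12.4 mrad

J = πd⁴/32 = π(0.366)⁴/32 = 1.762×10^-3 m⁴.
θ = T·L/(G·J) = 66000 × 13.7 / (41.3×10⁹ × 1.762×10^-3) = 0.01243 rad.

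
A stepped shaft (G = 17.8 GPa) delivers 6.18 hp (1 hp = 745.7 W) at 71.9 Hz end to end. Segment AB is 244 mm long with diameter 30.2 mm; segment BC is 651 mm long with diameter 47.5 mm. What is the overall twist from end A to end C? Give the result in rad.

ω = 2π·71.9 = 451.8 rad/s, so T = P/ω = 6.18×745.7 / 451.8 = 10.20 N·m.
J_AB = π(0.0302)⁴/32 = 8.17×10^-8 m⁴; J_BC = π(0.0475)⁴/32 = 5.00×10^-7 m⁴.
θ = (T/G)·Σ L_i/J_i = (10.20/17.8×10⁹)·(0.244/8.17×10^-8 + 0.651/5.00×10^-7) = 2.459×10^-3 rad.

0.00246 rad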